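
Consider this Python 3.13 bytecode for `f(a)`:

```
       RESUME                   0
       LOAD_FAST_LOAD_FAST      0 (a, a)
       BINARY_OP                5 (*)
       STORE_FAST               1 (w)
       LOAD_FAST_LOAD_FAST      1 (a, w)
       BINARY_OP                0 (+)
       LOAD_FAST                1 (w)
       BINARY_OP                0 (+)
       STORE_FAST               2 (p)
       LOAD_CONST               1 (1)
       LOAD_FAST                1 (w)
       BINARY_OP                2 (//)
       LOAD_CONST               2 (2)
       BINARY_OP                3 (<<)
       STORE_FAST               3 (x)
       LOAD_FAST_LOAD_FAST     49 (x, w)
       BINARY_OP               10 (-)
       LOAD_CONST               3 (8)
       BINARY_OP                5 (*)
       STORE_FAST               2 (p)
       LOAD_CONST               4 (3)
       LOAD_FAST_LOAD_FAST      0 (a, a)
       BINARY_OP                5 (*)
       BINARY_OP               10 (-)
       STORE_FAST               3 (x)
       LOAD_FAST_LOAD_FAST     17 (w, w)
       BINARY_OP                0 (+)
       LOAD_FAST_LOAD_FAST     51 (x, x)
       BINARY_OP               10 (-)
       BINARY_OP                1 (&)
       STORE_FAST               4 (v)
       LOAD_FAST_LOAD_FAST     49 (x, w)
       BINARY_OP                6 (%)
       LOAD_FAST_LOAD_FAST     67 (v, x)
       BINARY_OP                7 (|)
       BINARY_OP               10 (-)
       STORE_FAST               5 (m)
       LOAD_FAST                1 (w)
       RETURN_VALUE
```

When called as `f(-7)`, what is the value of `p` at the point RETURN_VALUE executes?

-392

LOAD_FAST_LOAD_FAST a,a → push -7,-7. Stack: [-7, -7]
BINARY_OP * → -7 * -7 = 49. Stack: [49]
STORE_FAST w → w=49. Stack: []
LOAD_FAST_LOAD_FAST a,w → push -7,49. Stack: [-7, 49]
BINARY_OP + → -7 + 49 = 42. Stack: [42]
LOAD_FAST w → push 49. Stack: [42, 49]
BINARY_OP + → 42 + 49 = 91. Stack: [91]
STORE_FAST p → p=91. Stack: []
LOAD_CONST → push 1. Stack: [1]
LOAD_FAST w → push 49. Stack: [1, 49]
BINARY_OP // → 1 // 49 = 0. Stack: [0]
LOAD_CONST → push 2. Stack: [0, 2]
BINARY_OP << → 0 << 2 = 0. Stack: [0]
STORE_FAST x → x=0. Stack: []
LOAD_FAST_LOAD_FAST x,w → push 0,49. Stack: [0, 49]
BINARY_OP - → 0 - 49 = -49. Stack: [-49]
LOAD_CONST → push 8. Stack: [-49, 8]
BINARY_OP * → -49 * 8 = -392. Stack: [-392]
STORE_FAST p → p=-392. Stack: []
LOAD_CONST → push 3. Stack: [3]
LOAD_FAST_LOAD_FAST a,a → push -7,-7. Stack: [3, -7, -7]
BINARY_OP * → -7 * -7 = 49. Stack: [3, 49]
BINARY_OP - → 3 - 49 = -46. Stack: [-46]
STORE_FAST x → x=-46. Stack: []
LOAD_FAST_LOAD_FAST w,w → push 49,49. Stack: [49, 49]
BINARY_OP + → 49 + 49 = 98. Stack: [98]
LOAD_FAST_LOAD_FAST x,x → push -46,-46. Stack: [98, -46, -46]
BINARY_OP - → -46 - -46 = 0. Stack: [98, 0]
BINARY_OP & → 98 & 0 = 0. Stack: [0]
STORE_FAST v → v=0. Stack: []
LOAD_FAST_LOAD_FAST x,w → push -46,49. Stack: [-46, 49]
BINARY_OP % → -46 % 49 = 3. Stack: [3]
LOAD_FAST_LOAD_FAST v,x → push 0,-46. Stack: [3, 0, -46]
BINARY_OP | → 0 | -46 = -46. Stack: [3, -46]
BINARY_OP - → 3 - -46 = 49. Stack: [49]
STORE_FAST m → m=49. Stack: []
LOAD_FAST w → push 49. Stack: [49]
RETURN_VALUE → return 49.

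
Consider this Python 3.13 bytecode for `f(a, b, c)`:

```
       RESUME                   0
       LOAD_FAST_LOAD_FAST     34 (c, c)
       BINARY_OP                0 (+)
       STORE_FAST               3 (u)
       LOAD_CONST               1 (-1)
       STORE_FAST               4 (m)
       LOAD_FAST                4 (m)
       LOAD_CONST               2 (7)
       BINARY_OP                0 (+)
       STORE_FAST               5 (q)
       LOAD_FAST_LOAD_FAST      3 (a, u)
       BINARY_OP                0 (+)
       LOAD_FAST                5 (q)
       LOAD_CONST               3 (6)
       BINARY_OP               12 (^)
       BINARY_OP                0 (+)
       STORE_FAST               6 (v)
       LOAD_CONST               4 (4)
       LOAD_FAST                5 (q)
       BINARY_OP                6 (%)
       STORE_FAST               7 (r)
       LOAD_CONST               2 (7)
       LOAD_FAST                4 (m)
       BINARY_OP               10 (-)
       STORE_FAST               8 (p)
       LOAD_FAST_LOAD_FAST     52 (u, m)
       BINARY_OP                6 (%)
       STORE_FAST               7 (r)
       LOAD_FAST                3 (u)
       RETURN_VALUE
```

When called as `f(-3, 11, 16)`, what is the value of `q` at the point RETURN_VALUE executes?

6

LOAD_FAST_LOAD_FAST c,c → push 16,16. Stack: [16, 16]
BINARY_OP + → 16 + 16 = 32. Stack: [32]
STORE_FAST u → u=32. Stack: []
LOAD_CONST → push -1. Stack: [-1]
STORE_FAST m → m=-1. Stack: []
LOAD_FAST m → push -1. Stack: [-1]
LOAD_CONST → push 7. Stack: [-1, 7]
BINARY_OP + → -1 + 7 = 6. Stack: [6]
STORE_FAST q → q=6. Stack: []
LOAD_FAST_LOAD_FAST a,u → push -3,32. Stack: [-3, 32]
BINARY_OP + → -3 + 32 = 29. Stack: [29]
LOAD_FAST q → push 6. Stack: [29, 6]
LOAD_CONST → push 6. Stack: [29, 6, 6]
BINARY_OP ^ → 6 ^ 6 = 0. Stack: [29, 0]
BINARY_OP + → 29 + 0 = 29. Stack: [29]
STORE_FAST v → v=29. Stack: []
LOAD_CONST → push 4. Stack: [4]
LOAD_FAST q → push 6. Stack: [4, 6]
BINARY_OP % → 4 % 6 = 4. Stack: [4]
STORE_FAST r → r=4. Stack: []
LOAD_CONST → push 7. Stack: [7]
LOAD_FAST m → push -1. Stack: [7, -1]
BINARY_OP - → 7 - -1 = 8. Stack: [8]
STORE_FAST p → p=8. Stack: []
LOAD_FAST_LOAD_FAST u,m → push 32,-1. Stack: [32, -1]
BINARY_OP % → 32 % -1 = 0. Stack: [0]
STORE_FAST r → r=0. Stack: []
LOAD_FAST u → push 32. Stack: [32]
RETURN_VALUE → return 32.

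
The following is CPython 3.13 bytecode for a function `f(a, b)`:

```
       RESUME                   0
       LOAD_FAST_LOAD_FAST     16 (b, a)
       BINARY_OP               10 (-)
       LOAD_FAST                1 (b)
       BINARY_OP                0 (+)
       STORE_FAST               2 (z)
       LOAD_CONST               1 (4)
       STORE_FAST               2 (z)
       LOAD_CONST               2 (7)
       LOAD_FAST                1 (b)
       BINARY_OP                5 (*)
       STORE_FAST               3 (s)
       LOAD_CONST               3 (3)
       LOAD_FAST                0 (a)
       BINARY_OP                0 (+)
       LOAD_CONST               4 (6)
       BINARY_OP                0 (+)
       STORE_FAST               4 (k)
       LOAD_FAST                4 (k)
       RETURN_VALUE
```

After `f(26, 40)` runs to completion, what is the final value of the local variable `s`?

LOAD_FAST_LOAD_FAST b,a → push 40,26. Stack: [40, 26]
BINARY_OP - → 40 - 26 = 14. Stack: [14]
LOAD_FAST b → push 40. Stack: [14, 40]
BINARY_OP + → 14 + 40 = 54. Stack: [54]
STORE_FAST z → z=54. Stack: []
LOAD_CONST → push 4. Stack: [4]
STORE_FAST z → z=4. Stack: []
LOAD_CONST → push 7. Stack: [7]
LOAD_FAST b → push 40. Stack: [7, 40]
BINARY_OP * → 7 * 40 = 280. Stack: [280]
STORE_FAST s → s=280. Stack: []
LOAD_CONST → push 3. Stack: [3]
LOAD_FAST a → push 26. Stack: [3, 26]
BINARY_OP + → 3 + 26 = 29. Stack: [29]
LOAD_CONST → push 6. Stack: [29, 6]
BINARY_OP + → 29 + 6 = 35. Stack: [35]
STORE_FAST k → k=35. Stack: []
LOAD_FAST k → push 35. Stack: [35]
RETURN_VALUE → return 35.

280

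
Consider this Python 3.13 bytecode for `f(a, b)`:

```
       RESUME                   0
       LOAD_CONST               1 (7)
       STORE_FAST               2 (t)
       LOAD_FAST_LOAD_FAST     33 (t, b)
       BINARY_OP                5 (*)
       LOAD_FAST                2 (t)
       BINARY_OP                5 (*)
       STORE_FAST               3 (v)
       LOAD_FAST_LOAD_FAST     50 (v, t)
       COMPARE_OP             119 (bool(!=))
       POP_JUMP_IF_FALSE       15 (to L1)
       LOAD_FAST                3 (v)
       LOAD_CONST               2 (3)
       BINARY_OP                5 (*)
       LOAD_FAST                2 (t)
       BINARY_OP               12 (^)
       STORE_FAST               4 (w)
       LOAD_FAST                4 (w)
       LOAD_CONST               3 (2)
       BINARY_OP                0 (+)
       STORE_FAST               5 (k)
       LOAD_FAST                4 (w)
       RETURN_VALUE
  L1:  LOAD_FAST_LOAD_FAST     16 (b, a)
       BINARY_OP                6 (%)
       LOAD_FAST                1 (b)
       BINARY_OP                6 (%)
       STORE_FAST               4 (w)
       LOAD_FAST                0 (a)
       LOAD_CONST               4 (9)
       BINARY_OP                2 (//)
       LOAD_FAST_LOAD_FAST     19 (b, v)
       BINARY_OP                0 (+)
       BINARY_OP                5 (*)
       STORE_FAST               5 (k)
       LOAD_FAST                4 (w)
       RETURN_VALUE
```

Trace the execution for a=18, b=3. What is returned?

446

LOAD_CONST → push 7. Stack: [7]
STORE_FAST t → t=7. Stack: []
LOAD_FAST_LOAD_FAST t,b → push 7,3. Stack: [7, 3]
BINARY_OP * → 7 * 3 = 21. Stack: [21]
LOAD_FAST t → push 7. Stack: [21, 7]
BINARY_OP * → 21 * 7 = 147. Stack: [147]
STORE_FAST v → v=147. Stack: []
LOAD_FAST_LOAD_FAST v,t → push 147,7. Stack: [147, 7]
COMPARE_OP bool(!=) → 147 vs 7 = True. Stack: [True]
POP_JUMP_IF_FALSE → pop True; no jump. Stack: []
LOAD_FAST v → push 147. Stack: [147]
LOAD_CONST → push 3. Stack: [147, 3]
BINARY_OP * → 147 * 3 = 441. Stack: [441]
LOAD_FAST t → push 7. Stack: [441, 7]
BINARY_OP ^ → 441 ^ 7 = 446. Stack: [446]
STORE_FAST w → w=446. Stack: []
LOAD_FAST w → push 446. Stack: [446]
LOAD_CONST → push 2. Stack: [446, 2]
BINARY_OP + → 446 + 2 = 448. Stack: [448]
STORE_FAST k → k=448. Stack: []
LOAD_FAST w → push 446. Stack: [446]
RETURN_VALUE → return 446.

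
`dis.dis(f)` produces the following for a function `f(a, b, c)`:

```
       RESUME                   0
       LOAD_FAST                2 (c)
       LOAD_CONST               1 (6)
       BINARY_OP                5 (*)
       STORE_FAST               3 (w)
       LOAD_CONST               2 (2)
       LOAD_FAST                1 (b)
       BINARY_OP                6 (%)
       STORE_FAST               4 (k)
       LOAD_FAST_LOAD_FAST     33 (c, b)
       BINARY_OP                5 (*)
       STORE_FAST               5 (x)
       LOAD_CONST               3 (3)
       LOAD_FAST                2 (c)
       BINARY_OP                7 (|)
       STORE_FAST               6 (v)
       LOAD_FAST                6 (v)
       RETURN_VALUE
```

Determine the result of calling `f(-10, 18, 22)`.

23

LOAD_FAST c → push 22. Stack: [22]
LOAD_CONST → push 6. Stack: [22, 6]
BINARY_OP * → 22 * 6 = 132. Stack: [132]
STORE_FAST w → w=132. Stack: []
LOAD_CONST → push 2. Stack: [2]
LOAD_FAST b → push 18. Stack: [2, 18]
BINARY_OP % → 2 % 18 = 2. Stack: [2]
STORE_FAST k → k=2. Stack: []
LOAD_FAST_LOAD_FAST c,b → push 22,18. Stack: [22, 18]
BINARY_OP * → 22 * 18 = 396. Stack: [396]
STORE_FAST x → x=396. Stack: []
LOAD_CONST → push 3. Stack: [3]
LOAD_FAST c → push 22. Stack: [3, 22]
BINARY_OP | → 3 | 22 = 23. Stack: [23]
STORE_FAST v → v=23. Stack: []
LOAD_FAST v → push 23. Stack: [23]
RETURN_VALUE → return 23.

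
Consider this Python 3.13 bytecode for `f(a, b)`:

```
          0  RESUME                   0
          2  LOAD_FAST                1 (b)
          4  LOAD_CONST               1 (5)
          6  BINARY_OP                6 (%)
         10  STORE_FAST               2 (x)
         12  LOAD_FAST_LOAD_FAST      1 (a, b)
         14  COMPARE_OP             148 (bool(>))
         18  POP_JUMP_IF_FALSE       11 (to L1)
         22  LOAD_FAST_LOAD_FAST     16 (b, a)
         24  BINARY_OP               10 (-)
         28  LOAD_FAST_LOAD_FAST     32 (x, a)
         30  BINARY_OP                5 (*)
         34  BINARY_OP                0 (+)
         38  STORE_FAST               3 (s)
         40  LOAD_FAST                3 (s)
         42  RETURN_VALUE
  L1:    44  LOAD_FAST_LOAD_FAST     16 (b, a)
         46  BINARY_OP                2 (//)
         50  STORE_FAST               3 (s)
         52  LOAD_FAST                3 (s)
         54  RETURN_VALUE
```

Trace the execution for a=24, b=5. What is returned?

LOAD_FAST b → push 5. Stack: [5]
LOAD_CONST → push 5. Stack: [5, 5]
BINARY_OP % → 5 % 5 = 0. Stack: [0]
STORE_FAST x → x=0. Stack: []
LOAD_FAST_LOAD_FAST a,b → push 24,5. Stack: [24, 5]
COMPARE_OP bool(>) → 24 vs 5 = True. Stack: [True]
POP_JUMP_IF_FALSE → pop True; no jump. Stack: []
LOAD_FAST_LOAD_FAST b,a → push 5,24. Stack: [5, 24]
BINARY_OP - → 5 - 24 = -19. Stack: [-19]
LOAD_FAST_LOAD_FAST x,a → push 0,24. Stack: [-19, 0, 24]
BINARY_OP * → 0 * 24 = 0. Stack: [-19, 0]
BINARY_OP + → -19 + 0 = -19. Stack: [-19]
STORE_FAST s → s=-19. Stack: []
LOAD_FAST s → push -19. Stack: [-19]
RETURN_VALUE → return -19.

-19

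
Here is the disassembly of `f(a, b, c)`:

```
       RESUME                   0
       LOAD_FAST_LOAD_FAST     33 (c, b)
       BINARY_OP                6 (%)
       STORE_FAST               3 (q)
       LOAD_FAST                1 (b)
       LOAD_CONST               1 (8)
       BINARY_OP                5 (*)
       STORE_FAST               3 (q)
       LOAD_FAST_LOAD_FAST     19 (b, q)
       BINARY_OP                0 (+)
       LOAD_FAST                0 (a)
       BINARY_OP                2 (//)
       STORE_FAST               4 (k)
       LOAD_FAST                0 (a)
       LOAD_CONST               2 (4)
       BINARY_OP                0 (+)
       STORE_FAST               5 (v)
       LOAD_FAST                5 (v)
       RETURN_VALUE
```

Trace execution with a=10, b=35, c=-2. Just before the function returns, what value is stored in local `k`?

31

LOAD_FAST_LOAD_FAST c,b → push -2,35. Stack: [-2, 35]
BINARY_OP % → -2 % 35 = 33. Stack: [33]
STORE_FAST q → q=33. Stack: []
LOAD_FAST b → push 35. Stack: [35]
LOAD_CONST → push 8. Stack: [35, 8]
BINARY_OP * → 35 * 8 = 280. Stack: [280]
STORE_FAST q → q=280. Stack: []
LOAD_FAST_LOAD_FAST b,q → push 35,280. Stack: [35, 280]
BINARY_OP + → 35 + 280 = 315. Stack: [315]
LOAD_FAST a → push 10. Stack: [315, 10]
BINARY_OP // → 315 // 10 = 31. Stack: [31]
STORE_FAST k → k=31. Stack: []
LOAD_FAST a → push 10. Stack: [10]
LOAD_CONST → push 4. Stack: [10, 4]
BINARY_OP + → 10 + 4 = 14. Stack: [14]
STORE_FAST v → v=14. Stack: []
LOAD_FAST v → push 14. Stack: [14]
RETURN_VALUE → return 14.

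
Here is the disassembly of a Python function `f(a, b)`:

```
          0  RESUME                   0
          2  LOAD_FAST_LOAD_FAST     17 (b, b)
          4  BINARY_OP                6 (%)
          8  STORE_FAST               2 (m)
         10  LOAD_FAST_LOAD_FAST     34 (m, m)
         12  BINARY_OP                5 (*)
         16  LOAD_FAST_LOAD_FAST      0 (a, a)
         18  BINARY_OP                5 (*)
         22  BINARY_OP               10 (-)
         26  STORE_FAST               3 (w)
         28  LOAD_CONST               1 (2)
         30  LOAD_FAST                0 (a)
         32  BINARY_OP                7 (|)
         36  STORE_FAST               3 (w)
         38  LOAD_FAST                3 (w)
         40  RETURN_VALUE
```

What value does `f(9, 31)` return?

LOAD_FAST_LOAD_FAST b,b → push 31,31. Stack: [31, 31]
BINARY_OP % → 31 % 31 = 0. Stack: [0]
STORE_FAST m → m=0. Stack: []
LOAD_FAST_LOAD_FAST m,m → push 0,0. Stack: [0, 0]
BINARY_OP * → 0 * 0 = 0. Stack: [0]
LOAD_FAST_LOAD_FAST a,a → push 9,9. Stack: [0, 9, 9]
BINARY_OP * → 9 * 9 = 81. Stack: [0, 81]
BINARY_OP - → 0 - 81 = -81. Stack: [-81]
STORE_FAST w → w=-81. Stack: []
LOAD_CONST → push 2. Stack: [2]
LOAD_FAST a → push 9. Stack: [2, 9]
BINARY_OP | → 2 | 9 = 11. Stack: [11]
STORE_FAST w → w=11. Stack: []
LOAD_FAST w → push 11. Stack: [11]
RETURN_VALUE → return 11.

11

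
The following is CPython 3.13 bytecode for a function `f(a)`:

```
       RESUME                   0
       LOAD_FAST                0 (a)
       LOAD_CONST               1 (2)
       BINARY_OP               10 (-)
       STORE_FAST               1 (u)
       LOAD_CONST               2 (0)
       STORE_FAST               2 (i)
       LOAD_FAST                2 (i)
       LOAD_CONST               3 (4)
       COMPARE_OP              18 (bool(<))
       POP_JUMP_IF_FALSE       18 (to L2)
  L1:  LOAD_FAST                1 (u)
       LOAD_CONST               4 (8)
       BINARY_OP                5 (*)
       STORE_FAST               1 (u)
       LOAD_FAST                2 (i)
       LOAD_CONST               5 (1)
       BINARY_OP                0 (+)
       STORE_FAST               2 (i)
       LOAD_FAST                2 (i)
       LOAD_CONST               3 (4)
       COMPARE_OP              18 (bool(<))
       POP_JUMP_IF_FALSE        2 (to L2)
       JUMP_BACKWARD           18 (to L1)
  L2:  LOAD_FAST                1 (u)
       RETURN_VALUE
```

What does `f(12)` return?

LOAD_FAST a → push 12. Stack: [12]
LOAD_CONST → push 2. Stack: [12, 2]
BINARY_OP - → 12 - 2 = 10. Stack: [10]
STORE_FAST u → u=10. Stack: []
LOAD_CONST → push 0. Stack: [0]
STORE_FAST i → i=0. Stack: []
LOAD_FAST i → push 0. Stack: [0]
LOAD_CONST → push 4. Stack: [0, 4]
COMPARE_OP bool(<) → 0 vs 4 = True. Stack: [True]
POP_JUMP_IF_FALSE → pop True; no jump. Stack: []
LOAD_FAST u → push 10. Stack: [10]
LOAD_CONST → push 8. Stack: [10, 8]
BINARY_OP * → 10 * 8 = 80. Stack: [80]
STORE_FAST u → u=80. Stack: []
LOAD_FAST i → push 0. Stack: [0]
LOAD_CONST → push 1. Stack: [0, 1]
BINARY_OP + → 0 + 1 = 1. Stack: [1]
STORE_FAST i → i=1. Stack: []
LOAD_FAST i → push 1. Stack: [1]
LOAD_CONST → push 4. Stack: [1, 4]
COMPARE_OP bool(<) → 1 vs 4 = True. Stack: [True]
POP_JUMP_IF_FALSE → pop True; no jump. Stack: []
LOAD_FAST u → push 80. Stack: [80]
LOAD_CONST → push 8. Stack: [80, 8]
BINARY_OP * → 80 * 8 = 640. Stack: [640]
STORE_FAST u → u=640. Stack: []
LOAD_FAST i → push 1. Stack: [1]
LOAD_CONST → push 1. Stack: [1, 1]
BINARY_OP + → 1 + 1 = 2. Stack: [2]
STORE_FAST i → i=2. Stack: []
LOAD_FAST i → push 2. Stack: [2]
LOAD_CONST → push 4. Stack: [2, 4]
COMPARE_OP bool(<) → 2 vs 4 = True. Stack: [True]
POP_JUMP_IF_FALSE → pop True; no jump. Stack: []
LOAD_FAST u → push 640. Stack: [640]
LOAD_CONST → push 8. Stack: [640, 8]
BINARY_OP * → 640 * 8 = 5120. Stack: [5120]
STORE_FAST u → u=5120. Stack: []
LOAD_FAST i → push 2. Stack: [2]
LOAD_CONST → push 1. Stack: [2, 1]
BINARY_OP + → 2 + 1 = 3. Stack: [3]
STORE_FAST i → i=3. Stack: []
LOAD_FAST i → push 3. Stack: [3]
LOAD_CONST → push 4. Stack: [3, 4]
COMPARE_OP bool(<) → 3 vs 4 = True. Stack: [True]
POP_JUMP_IF_FALSE → pop True; no jump. Stack: []
LOAD_FAST u → push 5120. Stack: [5120]
LOAD_CONST → push 8. Stack: [5120, 8]
BINARY_OP * → 5120 * 8 = 40960. Stack: [40960]
STORE_FAST u → u=40960. Stack: []
LOAD_FAST i → push 3. Stack: [3]
LOAD_CONST → push 1. Stack: [3, 1]
BINARY_OP + → 3 + 1 = 4. Stack: [4]
STORE_FAST i → i=4. Stack: []
LOAD_FAST i → push 4. Stack: [4]
LOAD_CONST → push 4. Stack: [4, 4]
COMPARE_OP bool(<) → 4 vs 4 = False. Stack: [False]
POP_JUMP_IF_FALSE → pop False; jump. Stack: []
LOAD_FAST u → push 40960. Stack: [40960]
RETURN_VALUE → return 40960.

40960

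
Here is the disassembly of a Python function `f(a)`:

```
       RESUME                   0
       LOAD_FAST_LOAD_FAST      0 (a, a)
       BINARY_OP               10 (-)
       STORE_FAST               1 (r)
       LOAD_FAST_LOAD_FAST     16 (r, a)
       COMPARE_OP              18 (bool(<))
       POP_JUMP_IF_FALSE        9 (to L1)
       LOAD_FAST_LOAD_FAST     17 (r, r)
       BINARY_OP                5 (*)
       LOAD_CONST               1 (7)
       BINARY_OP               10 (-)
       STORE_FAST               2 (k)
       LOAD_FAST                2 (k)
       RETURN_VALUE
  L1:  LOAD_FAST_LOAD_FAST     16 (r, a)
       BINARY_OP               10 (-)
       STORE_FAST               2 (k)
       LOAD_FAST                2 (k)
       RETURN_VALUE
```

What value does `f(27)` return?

LOAD_FAST_LOAD_FAST a,a → push 27,27. Stack: [27, 27]
BINARY_OP - → 27 - 27 = 0. Stack: [0]
STORE_FAST r → r=0. Stack: []
LOAD_FAST_LOAD_FAST r,a → push 0,27. Stack: [0, 27]
COMPARE_OP bool(<) → 0 vs 27 = True. Stack: [True]
POP_JUMP_IF_FALSE → pop True; no jump. Stack: []
LOAD_FAST_LOAD_FAST r,r → push 0,0. Stack: [0, 0]
BINARY_OP * → 0 * 0 = 0. Stack: [0]
LOAD_CONST → push 7. Stack: [0, 7]
BINARY_OP - → 0 - 7 = -7. Stack: [-7]
STORE_FAST k → k=-7. Stack: []
LOAD_FAST k → push -7. Stack: [-7]
RETURN_VALUE → return -7.

-7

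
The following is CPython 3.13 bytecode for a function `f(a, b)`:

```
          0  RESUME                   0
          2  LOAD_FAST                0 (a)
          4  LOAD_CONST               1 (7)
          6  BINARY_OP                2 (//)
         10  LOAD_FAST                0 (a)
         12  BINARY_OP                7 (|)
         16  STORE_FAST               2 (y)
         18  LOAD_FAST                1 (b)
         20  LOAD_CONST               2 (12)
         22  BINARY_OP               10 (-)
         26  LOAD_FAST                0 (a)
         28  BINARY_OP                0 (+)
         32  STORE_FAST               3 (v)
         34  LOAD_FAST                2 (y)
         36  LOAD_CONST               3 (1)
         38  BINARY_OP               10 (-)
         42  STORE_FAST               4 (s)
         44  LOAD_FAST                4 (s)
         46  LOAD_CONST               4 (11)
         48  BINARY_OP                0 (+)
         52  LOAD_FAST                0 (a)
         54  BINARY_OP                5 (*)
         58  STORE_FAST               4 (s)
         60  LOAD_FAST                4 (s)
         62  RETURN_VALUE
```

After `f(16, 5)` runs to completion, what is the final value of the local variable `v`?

9

LOAD_FAST a → push 16. Stack: [16]
LOAD_CONST → push 7. Stack: [16, 7]
BINARY_OP // → 16 // 7 = 2. Stack: [2]
LOAD_FAST a → push 16. Stack: [2, 16]
BINARY_OP | → 2 | 16 = 18. Stack: [18]
STORE_FAST y → y=18. Stack: []
LOAD_FAST b → push 5. Stack: [5]
LOAD_CONST → push 12. Stack: [5, 12]
BINARY_OP - → 5 - 12 = -7. Stack: [-7]
LOAD_FAST a → push 16. Stack: [-7, 16]
BINARY_OP + → -7 + 16 = 9. Stack: [9]
STORE_FAST v → v=9. Stack: []
LOAD_FAST y → push 18. Stack: [18]
LOAD_CONST → push 1. Stack: [18, 1]
BINARY_OP - → 18 - 1 = 17. Stack: [17]
STORE_FAST s → s=17. Stack: []
LOAD_FAST s → push 17. Stack: [17]
LOAD_CONST → push 11. Stack: [17, 11]
BINARY_OP + → 17 + 11 = 28. Stack: [28]
LOAD_FAST a → push 16. Stack: [28, 16]
BINARY_OP * → 28 * 16 = 448. Stack: [448]
STORE_FAST s → s=448. Stack: []
LOAD_FAST s → push 448. Stack: [448]
RETURN_VALUE → return 448.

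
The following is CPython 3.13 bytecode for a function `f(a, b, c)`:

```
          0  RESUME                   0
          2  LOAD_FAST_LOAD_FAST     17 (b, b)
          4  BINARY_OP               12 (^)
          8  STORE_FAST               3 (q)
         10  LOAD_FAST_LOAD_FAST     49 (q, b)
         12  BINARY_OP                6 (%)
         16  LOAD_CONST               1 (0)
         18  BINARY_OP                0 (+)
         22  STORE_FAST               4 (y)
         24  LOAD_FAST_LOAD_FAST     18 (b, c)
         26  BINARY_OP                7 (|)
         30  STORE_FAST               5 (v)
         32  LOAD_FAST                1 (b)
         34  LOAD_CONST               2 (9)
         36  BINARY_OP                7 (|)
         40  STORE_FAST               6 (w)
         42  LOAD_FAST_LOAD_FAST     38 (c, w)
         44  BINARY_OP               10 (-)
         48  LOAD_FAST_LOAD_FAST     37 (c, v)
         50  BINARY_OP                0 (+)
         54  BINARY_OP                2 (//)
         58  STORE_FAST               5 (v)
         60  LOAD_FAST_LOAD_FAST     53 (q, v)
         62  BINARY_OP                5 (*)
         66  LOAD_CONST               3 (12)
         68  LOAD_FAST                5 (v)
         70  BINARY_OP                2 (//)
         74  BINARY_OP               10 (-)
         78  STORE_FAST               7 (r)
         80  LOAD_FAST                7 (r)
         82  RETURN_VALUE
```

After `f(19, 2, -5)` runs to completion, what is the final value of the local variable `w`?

11

LOAD_FAST_LOAD_FAST b,b → push 2,2. Stack: [2, 2]
BINARY_OP ^ → 2 ^ 2 = 0. Stack: [0]
STORE_FAST q → q=0. Stack: []
LOAD_FAST_LOAD_FAST q,b → push 0,2. Stack: [0, 2]
BINARY_OP % → 0 % 2 = 0. Stack: [0]
LOAD_CONST → push 0. Stack: [0, 0]
BINARY_OP + → 0 + 0 = 0. Stack: [0]
STORE_FAST y → y=0. Stack: []
LOAD_FAST_LOAD_FAST b,c → push 2,-5. Stack: [2, -5]
BINARY_OP | → 2 | -5 = -5. Stack: [-5]
STORE_FAST v → v=-5. Stack: []
LOAD_FAST b → push 2. Stack: [2]
LOAD_CONST → push 9. Stack: [2, 9]
BINARY_OP | → 2 | 9 = 11. Stack: [11]
STORE_FAST w → w=11. Stack: []
LOAD_FAST_LOAD_FAST c,w → push -5,11. Stack: [-5, 11]
BINARY_OP - → -5 - 11 = -16. Stack: [-16]
LOAD_FAST_LOAD_FAST c,v → push -5,-5. Stack: [-16, -5, -5]
BINARY_OP + → -5 + -5 = -10. Stack: [-16, -10]
BINARY_OP // → -16 // -10 = 1. Stack: [1]
STORE_FAST v → v=1. Stack: []
LOAD_FAST_LOAD_FAST q,v → push 0,1. Stack: [0, 1]
BINARY_OP * → 0 * 1 = 0. Stack: [0]
LOAD_CONST → push 12. Stack: [0, 12]
LOAD_FAST v → push 1. Stack: [0, 12, 1]
BINARY_OP // → 12 // 1 = 12. Stack: [0, 12]
BINARY_OP - → 0 - 12 = -12. Stack: [-12]
STORE_FAST r → r=-12. Stack: []
LOAD_FAST r → push -12. Stack: [-12]
RETURN_VALUE → return -12.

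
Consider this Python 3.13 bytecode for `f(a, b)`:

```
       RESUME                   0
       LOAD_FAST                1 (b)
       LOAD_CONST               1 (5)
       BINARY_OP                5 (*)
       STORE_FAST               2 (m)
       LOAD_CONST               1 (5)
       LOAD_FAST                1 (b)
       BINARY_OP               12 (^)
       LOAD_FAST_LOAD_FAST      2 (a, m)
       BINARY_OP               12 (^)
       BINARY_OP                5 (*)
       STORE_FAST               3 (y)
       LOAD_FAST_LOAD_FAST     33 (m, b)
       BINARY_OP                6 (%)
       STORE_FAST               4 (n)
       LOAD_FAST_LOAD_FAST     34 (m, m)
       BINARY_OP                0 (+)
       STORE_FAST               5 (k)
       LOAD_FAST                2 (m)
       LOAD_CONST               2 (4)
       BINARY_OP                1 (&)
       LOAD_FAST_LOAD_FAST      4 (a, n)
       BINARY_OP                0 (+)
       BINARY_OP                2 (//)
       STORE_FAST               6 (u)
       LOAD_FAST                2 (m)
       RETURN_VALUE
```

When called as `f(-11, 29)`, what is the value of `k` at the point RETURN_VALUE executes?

LOAD_FAST b → push 29. Stack: [29]
LOAD_CONST → push 5. Stack: [29, 5]
BINARY_OP * → 29 * 5 = 145. Stack: [145]
STORE_FAST m → m=145. Stack: []
LOAD_CONST → push 5. Stack: [5]
LOAD_FAST b → push 29. Stack: [5, 29]
BINARY_OP ^ → 5 ^ 29 = 24. Stack: [24]
LOAD_FAST_LOAD_FAST a,m → push -11,145. Stack: [24, -11, 145]
BINARY_OP ^ → -11 ^ 145 = -156. Stack: [24, -156]
BINARY_OP * → 24 * -156 = -3744. Stack: [-3744]
STORE_FAST y → y=-3744. Stack: []
LOAD_FAST_LOAD_FAST m,b → push 145,29. Stack: [145, 29]
BINARY_OP % → 145 % 29 = 0. Stack: [0]
STORE_FAST n → n=0. Stack: []
LOAD_FAST_LOAD_FAST m,m → push 145,145. Stack: [145, 145]
BINARY_OP + → 145 + 145 = 290. Stack: [290]
STORE_FAST k → k=290. Stack: []
LOAD_FAST m → push 145. Stack: [145]
LOAD_CONST → push 4. Stack: [145, 4]
BINARY_OP & → 145 & 4 = 0. Stack: [0]
LOAD_FAST_LOAD_FAST a,n → push -11,0. Stack: [0, -11, 0]
BINARY_OP + → -11 + 0 = -11. Stack: [0, -11]
BINARY_OP // → 0 // -11 = 0. Stack: [0]
STORE_FAST u → u=0. Stack: []
LOAD_FAST m → push 145. Stack: [145]
RETURN_VALUE → return 145.

290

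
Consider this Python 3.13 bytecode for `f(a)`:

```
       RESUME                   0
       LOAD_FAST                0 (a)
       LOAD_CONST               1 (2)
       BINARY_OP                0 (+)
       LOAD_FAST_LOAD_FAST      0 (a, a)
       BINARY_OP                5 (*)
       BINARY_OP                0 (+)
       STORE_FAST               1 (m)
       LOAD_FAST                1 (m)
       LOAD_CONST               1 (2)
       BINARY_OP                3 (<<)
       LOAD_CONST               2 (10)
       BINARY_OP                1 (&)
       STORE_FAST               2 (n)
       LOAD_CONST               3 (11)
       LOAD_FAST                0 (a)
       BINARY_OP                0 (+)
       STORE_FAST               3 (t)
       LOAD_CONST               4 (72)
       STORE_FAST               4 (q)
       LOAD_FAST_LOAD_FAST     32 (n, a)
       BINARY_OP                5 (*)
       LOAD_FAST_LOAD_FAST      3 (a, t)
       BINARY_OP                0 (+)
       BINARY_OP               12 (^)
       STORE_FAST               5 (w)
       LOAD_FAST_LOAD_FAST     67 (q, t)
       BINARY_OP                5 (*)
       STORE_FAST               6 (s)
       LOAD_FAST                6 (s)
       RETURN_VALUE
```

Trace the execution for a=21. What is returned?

LOAD_FAST a → push 21. Stack: [21]
LOAD_CONST → push 2. Stack: [21, 2]
BINARY_OP + → 21 + 2 = 23. Stack: [23]
LOAD_FAST_LOAD_FAST a,a → push 21,21. Stack: [23, 21, 21]
BINARY_OP * → 21 * 21 = 441. Stack: [23, 441]
BINARY_OP + → 23 + 441 = 464. Stack: [464]
STORE_FAST m → m=464. Stack: []
LOAD_FAST m → push 464. Stack: [464]
LOAD_CONST → push 2. Stack: [464, 2]
BINARY_OP << → 464 << 2 = 1856. Stack: [1856]
LOAD_CONST → push 10. Stack: [1856, 10]
BINARY_OP & → 1856 & 10 = 0. Stack: [0]
STORE_FAST n → n=0. Stack: []
LOAD_CONST → push 11. Stack: [11]
LOAD_FAST a → push 21. Stack: [11, 21]
BINARY_OP + → 11 + 21 = 32. Stack: [32]
STORE_FAST t → t=32. Stack: []
LOAD_CONST → push 72. Stack: [72]
STORE_FAST q → q=72. Stack: []
LOAD_FAST_LOAD_FAST n,a → push 0,21. Stack: [0, 21]
BINARY_OP * → 0 * 21 = 0. Stack: [0]
LOAD_FAST_LOAD_FAST a,t → push 21,32. Stack: [0, 21, 32]
BINARY_OP + → 21 + 32 = 53. Stack: [0, 53]
BINARY_OP ^ → 0 ^ 53 = 53. Stack: [53]
STORE_FAST w → w=53. Stack: []
LOAD_FAST_LOAD_FAST q,t → push 72,32. Stack: [72, 32]
BINARY_OP * → 72 * 32 = 2304. Stack: [2304]
STORE_FAST s → s=2304. Stack: []
LOAD_FAST s → push 2304. Stack: [2304]
RETURN_VALUE → return 2304.

2304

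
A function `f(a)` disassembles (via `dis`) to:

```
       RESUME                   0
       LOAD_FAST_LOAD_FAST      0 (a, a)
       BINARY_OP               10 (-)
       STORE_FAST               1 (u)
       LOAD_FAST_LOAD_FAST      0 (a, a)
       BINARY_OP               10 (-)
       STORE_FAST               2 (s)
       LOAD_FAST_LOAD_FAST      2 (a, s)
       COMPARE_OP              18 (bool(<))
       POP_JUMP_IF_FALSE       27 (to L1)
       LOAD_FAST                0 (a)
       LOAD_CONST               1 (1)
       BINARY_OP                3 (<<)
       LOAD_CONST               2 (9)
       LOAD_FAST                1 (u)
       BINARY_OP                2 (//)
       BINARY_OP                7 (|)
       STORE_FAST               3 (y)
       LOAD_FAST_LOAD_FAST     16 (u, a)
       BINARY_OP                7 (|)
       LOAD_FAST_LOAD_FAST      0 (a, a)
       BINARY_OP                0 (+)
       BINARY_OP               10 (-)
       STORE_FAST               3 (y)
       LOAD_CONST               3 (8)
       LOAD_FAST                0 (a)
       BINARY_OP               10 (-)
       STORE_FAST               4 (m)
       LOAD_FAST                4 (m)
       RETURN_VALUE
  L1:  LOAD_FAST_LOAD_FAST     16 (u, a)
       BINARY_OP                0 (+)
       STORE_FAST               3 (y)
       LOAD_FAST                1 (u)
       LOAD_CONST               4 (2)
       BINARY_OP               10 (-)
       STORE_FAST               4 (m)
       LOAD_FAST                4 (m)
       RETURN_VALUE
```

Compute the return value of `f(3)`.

-2

LOAD_FAST_LOAD_FAST a,a → push 3,3. Stack: [3, 3]
BINARY_OP - → 3 - 3 = 0. Stack: [0]
STORE_FAST u → u=0. Stack: []
LOAD_FAST_LOAD_FAST a,a → push 3,3. Stack: [3, 3]
BINARY_OP - → 3 - 3 = 0. Stack: [0]
STORE_FAST s → s=0. Stack: []
LOAD_FAST_LOAD_FAST a,s → push 3,0. Stack: [3, 0]
COMPARE_OP bool(<) → 3 vs 0 = False. Stack: [False]
POP_JUMP_IF_FALSE → pop False; jump. Stack: []
LOAD_FAST_LOAD_FAST u,a → push 0,3. Stack: [0, 3]
BINARY_OP + → 0 + 3 = 3. Stack: [3]
STORE_FAST y → y=3. Stack: []
LOAD_FAST u → push 0. Stack: [0]
LOAD_CONST → push 2. Stack: [0, 2]
BINARY_OP - → 0 - 2 = -2. Stack: [-2]
STORE_FAST m → m=-2. Stack: []
LOAD_FAST m → push -2. Stack: [-2]
RETURN_VALUE → return -2.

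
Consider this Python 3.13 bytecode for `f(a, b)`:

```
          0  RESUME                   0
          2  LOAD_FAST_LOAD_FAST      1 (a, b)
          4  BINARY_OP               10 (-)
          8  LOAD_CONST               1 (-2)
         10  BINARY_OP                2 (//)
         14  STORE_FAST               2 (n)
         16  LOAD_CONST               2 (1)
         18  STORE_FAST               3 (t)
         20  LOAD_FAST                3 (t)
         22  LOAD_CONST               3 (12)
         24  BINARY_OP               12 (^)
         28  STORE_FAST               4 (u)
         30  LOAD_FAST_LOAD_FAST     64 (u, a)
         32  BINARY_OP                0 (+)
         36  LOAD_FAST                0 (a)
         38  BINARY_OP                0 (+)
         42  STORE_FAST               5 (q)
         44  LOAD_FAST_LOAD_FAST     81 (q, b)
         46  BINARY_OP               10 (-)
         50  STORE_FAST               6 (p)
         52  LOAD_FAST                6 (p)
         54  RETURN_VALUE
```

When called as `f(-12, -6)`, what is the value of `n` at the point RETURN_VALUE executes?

3

LOAD_FAST_LOAD_FAST a,b → push -12,-6. Stack: [-12, -6]
BINARY_OP - → -12 - -6 = -6. Stack: [-6]
LOAD_CONST → push -2. Stack: [-6, -2]
BINARY_OP // → -6 // -2 = 3. Stack: [3]
STORE_FAST n → n=3. Stack: []
LOAD_CONST → push 1. Stack: [1]
STORE_FAST t → t=1. Stack: []
LOAD_FAST t → push 1. Stack: [1]
LOAD_CONST → push 12. Stack: [1, 12]
BINARY_OP ^ → 1 ^ 12 = 13. Stack: [13]
STORE_FAST u → u=13. Stack: []
LOAD_FAST_LOAD_FAST u,a → push 13,-12. Stack: [13, -12]
BINARY_OP + → 13 + -12 = 1. Stack: [1]
LOAD_FAST a → push -12. Stack: [1, -12]
BINARY_OP + → 1 + -12 = -11. Stack: [-11]
STORE_FAST q → q=-11. Stack: []
LOAD_FAST_LOAD_FAST q,b → push -11,-6. Stack: [-11, -6]
BINARY_OP - → -11 - -6 = -5. Stack: [-5]
STORE_FAST p → p=-5. Stack: []
LOAD_FAST p → push -5. Stack: [-5]
RETURN_VALUE → return -5.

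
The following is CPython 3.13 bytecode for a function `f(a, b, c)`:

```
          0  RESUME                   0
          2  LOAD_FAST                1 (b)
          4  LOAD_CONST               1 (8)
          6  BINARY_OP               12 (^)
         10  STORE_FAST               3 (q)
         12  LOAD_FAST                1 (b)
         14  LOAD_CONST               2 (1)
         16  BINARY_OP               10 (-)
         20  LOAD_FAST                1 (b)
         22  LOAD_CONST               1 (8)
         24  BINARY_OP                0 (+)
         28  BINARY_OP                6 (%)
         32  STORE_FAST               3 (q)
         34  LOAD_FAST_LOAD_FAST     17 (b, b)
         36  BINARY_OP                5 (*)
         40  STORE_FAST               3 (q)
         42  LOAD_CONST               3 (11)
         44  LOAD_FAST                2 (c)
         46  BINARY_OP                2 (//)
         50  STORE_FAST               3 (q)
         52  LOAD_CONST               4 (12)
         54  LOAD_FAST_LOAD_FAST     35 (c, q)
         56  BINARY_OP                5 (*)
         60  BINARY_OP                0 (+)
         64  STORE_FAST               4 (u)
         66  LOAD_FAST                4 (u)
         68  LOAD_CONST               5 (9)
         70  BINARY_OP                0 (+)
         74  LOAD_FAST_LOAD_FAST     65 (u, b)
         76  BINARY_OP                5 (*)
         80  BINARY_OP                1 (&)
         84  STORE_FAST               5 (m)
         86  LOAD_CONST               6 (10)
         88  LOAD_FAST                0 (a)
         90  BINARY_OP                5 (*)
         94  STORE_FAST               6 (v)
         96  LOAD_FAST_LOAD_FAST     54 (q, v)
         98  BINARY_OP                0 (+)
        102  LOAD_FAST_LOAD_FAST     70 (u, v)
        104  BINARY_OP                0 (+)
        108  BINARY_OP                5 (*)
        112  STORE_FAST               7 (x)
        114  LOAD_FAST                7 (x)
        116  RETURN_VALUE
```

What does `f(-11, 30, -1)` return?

10527

LOAD_FAST b → push 30. Stack: [30]
LOAD_CONST → push 8. Stack: [30, 8]
BINARY_OP ^ → 30 ^ 8 = 22. Stack: [22]
STORE_FAST q → q=22. Stack: []
LOAD_FAST b → push 30. Stack: [30]
LOAD_CONST → push 1. Stack: [30, 1]
BINARY_OP - → 30 - 1 = 29. Stack: [29]
LOAD_FAST b → push 30. Stack: [29, 30]
LOAD_CONST → push 8. Stack: [29, 30, 8]
BINARY_OP + → 30 + 8 = 38. Stack: [29, 38]
BINARY_OP % → 29 % 38 = 29. Stack: [29]
STORE_FAST q → q=29. Stack: []
LOAD_FAST_LOAD_FAST b,b → push 30,30. Stack: [30, 30]
BINARY_OP * → 30 * 30 = 900. Stack: [900]
STORE_FAST q → q=900. Stack: []
LOAD_CONST → push 11. Stack: [11]
LOAD_FAST c → push -1. Stack: [11, -1]
BINARY_OP // → 11 // -1 = -11. Stack: [-11]
STORE_FAST q → q=-11. Stack: []
LOAD_CONST → push 12. Stack: [12]
LOAD_FAST_LOAD_FAST c,q → push -1,-11. Stack: [12, -1, -11]
BINARY_OP * → -1 * -11 = 11. Stack: [12, 11]
BINARY_OP + → 12 + 11 = 23. Stack: [23]
STORE_FAST u → u=23. Stack: []
LOAD_FAST u → push 23. Stack: [23]
LOAD_CONST → push 9. Stack: [23, 9]
BINARY_OP + → 23 + 9 = 32. Stack: [32]
LOAD_FAST_LOAD_FAST u,b → push 23,30. Stack: [32, 23, 30]
BINARY_OP * → 23 * 30 = 690. Stack: [32, 690]
BINARY_OP & → 32 & 690 = 32. Stack: [32]
STORE_FAST m → m=32. Stack: []
LOAD_CONST → push 10. Stack: [10]
LOAD_FAST a → push -11. Stack: [10, -11]
BINARY_OP * → 10 * -11 = -110. Stack: [-110]
STORE_FAST v → v=-110. Stack: []
LOAD_FAST_LOAD_FAST q,v → push -11,-110. Stack: [-11, -110]
BINARY_OP + → -11 + -110 = -121. Stack: [-121]
LOAD_FAST_LOAD_FAST u,v → push 23,-110. Stack: [-121, 23, -110]
BINARY_OP + → 23 + -110 = -87. Stack: [-121, -87]
BINARY_OP * → -121 * -87 = 10527. Stack: [10527]
STORE_FAST x → x=10527. Stack: []
LOAD_FAST x → push 10527. Stack: [10527]
RETURN_VALUE → return 10527.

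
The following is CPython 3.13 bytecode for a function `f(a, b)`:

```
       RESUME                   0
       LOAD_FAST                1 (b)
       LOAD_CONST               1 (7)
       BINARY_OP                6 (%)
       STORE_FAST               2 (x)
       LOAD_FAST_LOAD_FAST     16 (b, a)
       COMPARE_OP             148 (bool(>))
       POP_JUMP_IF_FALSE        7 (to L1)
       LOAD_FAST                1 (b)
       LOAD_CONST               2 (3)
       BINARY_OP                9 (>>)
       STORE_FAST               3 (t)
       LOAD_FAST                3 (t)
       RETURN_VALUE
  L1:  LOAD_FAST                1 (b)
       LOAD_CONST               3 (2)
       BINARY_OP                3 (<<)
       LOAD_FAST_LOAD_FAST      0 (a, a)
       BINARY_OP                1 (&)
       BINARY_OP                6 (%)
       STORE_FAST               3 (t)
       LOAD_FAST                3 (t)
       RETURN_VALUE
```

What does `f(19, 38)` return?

4

LOAD_FAST b → push 38. Stack: [38]
LOAD_CONST → push 7. Stack: [38, 7]
BINARY_OP % → 38 % 7 = 3. Stack: [3]
STORE_FAST x → x=3. Stack: []
LOAD_FAST_LOAD_FAST b,a → push 38,19. Stack: [38, 19]
COMPARE_OP bool(>) → 38 vs 19 = True. Stack: [True]
POP_JUMP_IF_FALSE → pop True; no jump. Stack: []
LOAD_FAST b → push 38. Stack: [38]
LOAD_CONST → push 3. Stack: [38, 3]
BINARY_OP >> → 38 >> 3 = 4. Stack: [4]
STORE_FAST t → t=4. Stack: []
LOAD_FAST t → push 4. Stack: [4]
RETURN_VALUE → return 4.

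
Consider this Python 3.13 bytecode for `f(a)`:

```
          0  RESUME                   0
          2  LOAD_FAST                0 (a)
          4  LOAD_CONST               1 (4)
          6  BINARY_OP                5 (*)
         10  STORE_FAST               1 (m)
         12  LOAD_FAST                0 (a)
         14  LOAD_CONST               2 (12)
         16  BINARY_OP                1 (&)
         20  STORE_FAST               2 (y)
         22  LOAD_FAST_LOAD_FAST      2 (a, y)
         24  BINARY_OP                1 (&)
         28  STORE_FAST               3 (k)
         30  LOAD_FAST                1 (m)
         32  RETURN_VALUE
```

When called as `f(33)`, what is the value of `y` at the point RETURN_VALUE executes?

LOAD_FAST a → push 33. Stack: [33]
LOAD_CONST → push 4. Stack: [33, 4]
BINARY_OP * → 33 * 4 = 132. Stack: [132]
STORE_FAST m → m=132. Stack: []
LOAD_FAST a → push 33. Stack: [33]
LOAD_CONST → push 12. Stack: [33, 12]
BINARY_OP & → 33 & 12 = 0. Stack: [0]
STORE_FAST y → y=0. Stack: []
LOAD_FAST_LOAD_FAST a,y → push 33,0. Stack: [33, 0]
BINARY_OP & → 33 & 0 = 0. Stack: [0]
STORE_FAST k → k=0. Stack: []
LOAD_FAST m → push 132. Stack: [132]
RETURN_VALUE → return 132.

0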